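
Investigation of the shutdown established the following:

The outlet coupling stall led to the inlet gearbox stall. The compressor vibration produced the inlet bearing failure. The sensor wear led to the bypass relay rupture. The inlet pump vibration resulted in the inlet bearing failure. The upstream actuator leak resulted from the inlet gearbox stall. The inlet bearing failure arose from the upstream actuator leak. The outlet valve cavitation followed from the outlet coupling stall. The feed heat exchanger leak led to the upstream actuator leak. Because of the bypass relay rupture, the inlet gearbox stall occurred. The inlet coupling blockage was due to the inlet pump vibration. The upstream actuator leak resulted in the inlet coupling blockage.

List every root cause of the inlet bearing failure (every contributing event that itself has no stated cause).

the compressor vibration, the feed heat exchanger leak, the inlet pump vibration, the outlet coupling stall, the sensor wear

Tracing upstream from the inlet bearing failure: the inlet bearing failure ← the upstream actuator leak ← the feed heat exchanger leak.
A separate upstream branch: the inlet bearing failure ← the inlet pump vibration.
A separate upstream branch: the inlet bearing failure ← the upstream actuator leak ← the inlet gearbox stall ← the outlet coupling stall.
A separate upstream branch: the inlet bearing failure ← the upstream actuator leak ← the inlet gearbox stall ← the bypass relay rupture ← the sensor wear.
A separate upstream branch: the inlet bearing failure ← the compressor vibration.
Each of those chain origins has no stated cause.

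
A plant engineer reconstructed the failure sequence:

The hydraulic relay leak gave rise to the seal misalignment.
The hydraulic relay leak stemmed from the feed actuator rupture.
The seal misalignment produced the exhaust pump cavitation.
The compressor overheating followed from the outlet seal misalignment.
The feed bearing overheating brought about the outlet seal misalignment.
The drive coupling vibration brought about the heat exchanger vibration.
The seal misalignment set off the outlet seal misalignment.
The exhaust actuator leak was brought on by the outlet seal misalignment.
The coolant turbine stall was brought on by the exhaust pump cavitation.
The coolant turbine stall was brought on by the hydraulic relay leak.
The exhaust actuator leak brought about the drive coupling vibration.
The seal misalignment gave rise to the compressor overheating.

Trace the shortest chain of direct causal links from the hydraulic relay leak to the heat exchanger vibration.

the hydraulic relay leak → the seal misalignment → the outlet seal misalignment → the exhaust actuator leak → the drive coupling vibration → the heat exchanger vibration

the hydraulic relay leak → the seal misalignment
the seal misalignment → the outlet seal misalignment
the outlet seal misalignment → the exhaust actuator leak
the exhaust actuator leak → the drive coupling vibration
the drive coupling vibration → the heat exchanger vibration
Length: 5 steps.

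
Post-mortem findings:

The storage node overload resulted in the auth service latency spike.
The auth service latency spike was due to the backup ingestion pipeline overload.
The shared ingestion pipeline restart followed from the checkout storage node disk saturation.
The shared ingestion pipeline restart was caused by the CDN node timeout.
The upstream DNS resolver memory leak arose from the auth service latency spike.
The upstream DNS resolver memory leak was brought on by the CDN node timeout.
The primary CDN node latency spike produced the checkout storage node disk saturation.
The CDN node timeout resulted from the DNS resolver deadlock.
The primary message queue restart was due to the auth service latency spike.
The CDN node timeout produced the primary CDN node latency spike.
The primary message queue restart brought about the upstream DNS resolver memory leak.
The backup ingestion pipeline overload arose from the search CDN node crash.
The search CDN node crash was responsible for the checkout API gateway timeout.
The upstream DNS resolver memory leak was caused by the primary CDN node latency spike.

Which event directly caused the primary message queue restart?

the auth service latency spike

Upstream contributors include the search CDN node crash, the backup ingestion pipeline overload, the storage node overload, but only the auth service latency spike feeds directly into the primary message queue restart.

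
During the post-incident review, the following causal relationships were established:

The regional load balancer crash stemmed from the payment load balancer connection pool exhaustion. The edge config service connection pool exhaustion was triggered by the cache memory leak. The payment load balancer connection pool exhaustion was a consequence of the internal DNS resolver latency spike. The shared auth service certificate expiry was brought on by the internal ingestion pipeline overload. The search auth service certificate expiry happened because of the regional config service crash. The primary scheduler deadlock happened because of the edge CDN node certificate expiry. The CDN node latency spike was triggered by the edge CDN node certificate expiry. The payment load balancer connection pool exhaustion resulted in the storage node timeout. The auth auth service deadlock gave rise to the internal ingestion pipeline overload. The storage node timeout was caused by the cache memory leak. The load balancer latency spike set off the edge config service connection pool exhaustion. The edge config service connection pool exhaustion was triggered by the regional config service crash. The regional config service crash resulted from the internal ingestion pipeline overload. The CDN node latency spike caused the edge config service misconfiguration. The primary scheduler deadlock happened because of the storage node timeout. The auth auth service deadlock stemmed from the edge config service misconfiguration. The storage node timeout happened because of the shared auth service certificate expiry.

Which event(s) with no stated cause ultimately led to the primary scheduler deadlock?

the cache memory leak, the edge CDN node certificate expiry, the internal DNS resolver latency spike

Tracing upstream from the primary scheduler deadlock: the primary scheduler deadlock ← the edge CDN node certificate expiry.
A separate upstream branch: the primary scheduler deadlock ← the storage node timeout ← the payment load balancer connection pool exhaustion ← the internal DNS resolver latency spike.
A separate upstream branch: the primary scheduler deadlock ← the storage node timeout ← the cache memory leak.
Each of those chain origins has no stated cause.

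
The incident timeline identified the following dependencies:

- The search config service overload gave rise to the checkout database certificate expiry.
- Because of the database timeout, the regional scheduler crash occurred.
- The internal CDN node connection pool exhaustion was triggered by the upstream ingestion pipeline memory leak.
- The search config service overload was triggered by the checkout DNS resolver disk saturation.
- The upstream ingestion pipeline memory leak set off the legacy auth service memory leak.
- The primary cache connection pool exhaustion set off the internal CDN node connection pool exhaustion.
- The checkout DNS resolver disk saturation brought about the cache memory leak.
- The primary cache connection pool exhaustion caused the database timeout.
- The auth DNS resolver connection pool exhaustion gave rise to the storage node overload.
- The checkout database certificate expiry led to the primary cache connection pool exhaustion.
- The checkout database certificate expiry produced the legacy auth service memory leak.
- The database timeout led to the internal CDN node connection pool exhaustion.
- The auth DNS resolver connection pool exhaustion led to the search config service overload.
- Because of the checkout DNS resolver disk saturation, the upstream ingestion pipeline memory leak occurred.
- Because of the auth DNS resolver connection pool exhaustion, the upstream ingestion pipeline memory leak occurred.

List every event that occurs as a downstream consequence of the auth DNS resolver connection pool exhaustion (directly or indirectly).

Direct effects: the storage node overload, the search config service overload, the upstream ingestion pipeline memory leak.
2 steps out: the checkout database certificate expiry, the legacy auth service memory leak, the internal CDN node connection pool exhaustion.
3 steps out: the primary cache connection pool exhaustion.
4 steps out: the database timeout.
5 steps out: the regional scheduler crash.
Not reachable from it: the checkout DNS resolver disk saturation, the cache memory leak.

the checkout database certificate expiry, the database timeout, the internal CDN node connection pool exhaustion, the legacy auth service memory leak, the primary cache connection pool exhaustion, the regional scheduler crash, the search config service overload, the storage node overload, the upstream ingestion pipeline memory leak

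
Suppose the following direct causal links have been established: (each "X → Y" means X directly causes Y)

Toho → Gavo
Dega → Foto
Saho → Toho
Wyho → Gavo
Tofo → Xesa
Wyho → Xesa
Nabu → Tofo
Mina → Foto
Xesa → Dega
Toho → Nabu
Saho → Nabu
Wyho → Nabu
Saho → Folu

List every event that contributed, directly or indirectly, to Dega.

Immediate cause of Dega: Xesa.
Further upstream: Saho, Toho, Wyho, Nabu, Tofo.

Nabu, Saho, Tofo, Toho, Wyho, Xesa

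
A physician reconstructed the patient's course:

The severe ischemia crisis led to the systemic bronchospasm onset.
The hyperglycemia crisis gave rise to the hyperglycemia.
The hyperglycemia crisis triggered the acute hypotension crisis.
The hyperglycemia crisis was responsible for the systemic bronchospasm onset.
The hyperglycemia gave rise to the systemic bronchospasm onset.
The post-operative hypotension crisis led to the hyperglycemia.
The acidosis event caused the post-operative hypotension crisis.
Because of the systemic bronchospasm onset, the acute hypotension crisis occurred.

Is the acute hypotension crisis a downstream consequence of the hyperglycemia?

Yes

There is a causal chain: the hyperglycemia → the systemic bronchospasm onset → the acute hypotension crisis.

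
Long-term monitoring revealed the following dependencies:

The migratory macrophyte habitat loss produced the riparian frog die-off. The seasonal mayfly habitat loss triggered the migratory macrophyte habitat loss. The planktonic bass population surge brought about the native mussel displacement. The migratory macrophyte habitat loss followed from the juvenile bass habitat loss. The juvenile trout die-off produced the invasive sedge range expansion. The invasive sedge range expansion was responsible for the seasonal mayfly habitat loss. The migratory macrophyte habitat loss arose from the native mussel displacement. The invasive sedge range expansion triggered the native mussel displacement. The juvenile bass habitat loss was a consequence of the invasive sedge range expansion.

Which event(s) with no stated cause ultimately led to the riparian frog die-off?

the juvenile trout die-off, the planktonic bass population surge

Tracing upstream from the riparian frog die-off: the riparian frog die-off ← the migratory macrophyte habitat loss ← the native mussel displacement ← the invasive sedge range expansion ← the juvenile trout die-off.
A separate upstream branch: the riparian frog die-off ← the migratory macrophyte habitat loss ← the native mussel displacement ← the planktonic bass population surge.
Each of those chain origins has no stated cause.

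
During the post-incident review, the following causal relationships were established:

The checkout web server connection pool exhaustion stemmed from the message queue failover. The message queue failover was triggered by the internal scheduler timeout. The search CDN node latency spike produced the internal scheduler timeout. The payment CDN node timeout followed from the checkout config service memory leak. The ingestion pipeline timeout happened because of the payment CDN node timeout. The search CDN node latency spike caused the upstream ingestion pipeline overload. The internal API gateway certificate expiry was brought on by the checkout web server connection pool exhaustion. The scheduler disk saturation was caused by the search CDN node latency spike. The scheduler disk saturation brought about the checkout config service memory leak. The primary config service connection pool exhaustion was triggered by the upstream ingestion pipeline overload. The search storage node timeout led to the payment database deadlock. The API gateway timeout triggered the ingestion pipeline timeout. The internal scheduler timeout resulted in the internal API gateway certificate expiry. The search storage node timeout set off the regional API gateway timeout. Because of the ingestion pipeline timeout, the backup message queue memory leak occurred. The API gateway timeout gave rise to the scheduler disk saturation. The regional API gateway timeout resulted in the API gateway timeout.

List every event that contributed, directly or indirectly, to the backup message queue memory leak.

the API gateway timeout, the checkout config service memory leak, the ingestion pipeline timeout, the payment CDN node timeout, the regional API gateway timeout, the scheduler disk saturation, the search CDN node latency spike, the search storage node timeout

Immediate cause of the backup message queue memory leak: the ingestion pipeline timeout.
Further upstream: the search CDN node latency spike, the search storage node timeout, the regional API gateway timeout, the API gateway timeout, the scheduler disk saturation, the checkout config service memory leak, the payment CDN node timeout.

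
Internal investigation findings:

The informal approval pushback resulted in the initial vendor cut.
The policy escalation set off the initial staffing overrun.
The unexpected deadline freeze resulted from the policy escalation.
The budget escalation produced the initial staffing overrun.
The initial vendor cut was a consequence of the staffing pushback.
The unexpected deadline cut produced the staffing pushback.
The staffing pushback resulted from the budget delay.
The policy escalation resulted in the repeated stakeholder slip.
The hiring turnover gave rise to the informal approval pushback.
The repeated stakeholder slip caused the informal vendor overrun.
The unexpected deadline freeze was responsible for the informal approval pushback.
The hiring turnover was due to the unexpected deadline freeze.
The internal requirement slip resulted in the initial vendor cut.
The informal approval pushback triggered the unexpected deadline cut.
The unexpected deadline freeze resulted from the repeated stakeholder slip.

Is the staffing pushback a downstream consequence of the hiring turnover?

Yes

There is a causal chain: the hiring turnover → the informal approval pushback → the unexpected deadline cut → the staffing pushback.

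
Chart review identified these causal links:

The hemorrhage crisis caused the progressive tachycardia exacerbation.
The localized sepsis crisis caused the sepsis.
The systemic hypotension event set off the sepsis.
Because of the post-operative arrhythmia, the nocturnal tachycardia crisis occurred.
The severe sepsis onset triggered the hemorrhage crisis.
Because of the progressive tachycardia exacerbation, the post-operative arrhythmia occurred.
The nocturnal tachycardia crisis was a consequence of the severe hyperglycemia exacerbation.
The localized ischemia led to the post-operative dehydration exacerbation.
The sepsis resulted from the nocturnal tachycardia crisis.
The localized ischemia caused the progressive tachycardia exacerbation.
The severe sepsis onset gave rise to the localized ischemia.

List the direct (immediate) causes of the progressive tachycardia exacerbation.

the hemorrhage crisis, the localized ischemia

Upstream contributors include the severe sepsis onset, but only the hemorrhage crisis, the localized ischemia feed directly into the progressive tachycardia exacerbation.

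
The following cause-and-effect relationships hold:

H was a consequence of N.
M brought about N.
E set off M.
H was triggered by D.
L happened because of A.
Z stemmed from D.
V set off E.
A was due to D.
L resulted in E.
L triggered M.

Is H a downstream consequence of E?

There is a causal chain: E → M → N → H.

Yes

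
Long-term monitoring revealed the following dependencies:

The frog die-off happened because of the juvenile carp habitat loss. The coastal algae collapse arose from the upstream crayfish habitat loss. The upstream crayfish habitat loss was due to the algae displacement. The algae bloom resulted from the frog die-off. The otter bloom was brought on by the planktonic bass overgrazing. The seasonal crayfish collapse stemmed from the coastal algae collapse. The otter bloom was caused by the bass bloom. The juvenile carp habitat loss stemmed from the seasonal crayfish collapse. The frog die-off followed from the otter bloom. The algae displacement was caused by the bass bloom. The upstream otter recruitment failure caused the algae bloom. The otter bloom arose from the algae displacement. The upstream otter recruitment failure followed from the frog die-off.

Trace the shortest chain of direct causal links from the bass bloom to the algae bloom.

the bass bloom → the otter bloom
the otter bloom → the frog die-off
the frog die-off → the algae bloom
Length: 3 steps.

the bass bloom → the otter bloom → the frog die-off → the algae bloom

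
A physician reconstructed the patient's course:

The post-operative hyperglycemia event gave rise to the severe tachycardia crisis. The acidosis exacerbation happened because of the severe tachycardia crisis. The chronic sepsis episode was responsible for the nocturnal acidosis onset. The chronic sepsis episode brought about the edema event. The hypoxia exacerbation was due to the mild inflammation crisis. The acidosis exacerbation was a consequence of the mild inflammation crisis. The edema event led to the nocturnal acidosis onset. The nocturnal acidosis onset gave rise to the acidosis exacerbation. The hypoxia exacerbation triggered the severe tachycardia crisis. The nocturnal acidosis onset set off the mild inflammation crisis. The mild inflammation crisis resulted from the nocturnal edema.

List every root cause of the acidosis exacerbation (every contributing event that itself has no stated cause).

Tracing upstream from the acidosis exacerbation: the acidosis exacerbation ← the nocturnal acidosis onset ← the chronic sepsis episode.
A separate upstream branch: the acidosis exacerbation ← the mild inflammation crisis ← the nocturnal edema.
A separate upstream branch: the acidosis exacerbation ← the severe tachycardia crisis ← the post-operative hyperglycemia event.
Each of those chain origins has no stated cause.

the chronic sepsis episode, the nocturnal edema, the post-operative hyperglycemia event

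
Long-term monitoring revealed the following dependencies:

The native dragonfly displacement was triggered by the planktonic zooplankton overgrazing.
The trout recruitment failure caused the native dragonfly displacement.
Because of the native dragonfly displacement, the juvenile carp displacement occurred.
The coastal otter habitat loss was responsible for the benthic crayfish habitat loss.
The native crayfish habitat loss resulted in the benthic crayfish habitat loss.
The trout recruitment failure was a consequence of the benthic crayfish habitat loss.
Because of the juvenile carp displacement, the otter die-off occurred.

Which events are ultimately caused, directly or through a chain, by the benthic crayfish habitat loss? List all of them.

the juvenile carp displacement, the native dragonfly displacement, the otter die-off, the trout recruitment failure

Direct effects: the trout recruitment failure.
2 steps out: the native dragonfly displacement.
3 steps out: the juvenile carp displacement.
4 steps out: the otter die-off.
Not reachable from it: the coastal otter habitat loss, the native crayfish habitat loss, the planktonic zooplankton overgrazing.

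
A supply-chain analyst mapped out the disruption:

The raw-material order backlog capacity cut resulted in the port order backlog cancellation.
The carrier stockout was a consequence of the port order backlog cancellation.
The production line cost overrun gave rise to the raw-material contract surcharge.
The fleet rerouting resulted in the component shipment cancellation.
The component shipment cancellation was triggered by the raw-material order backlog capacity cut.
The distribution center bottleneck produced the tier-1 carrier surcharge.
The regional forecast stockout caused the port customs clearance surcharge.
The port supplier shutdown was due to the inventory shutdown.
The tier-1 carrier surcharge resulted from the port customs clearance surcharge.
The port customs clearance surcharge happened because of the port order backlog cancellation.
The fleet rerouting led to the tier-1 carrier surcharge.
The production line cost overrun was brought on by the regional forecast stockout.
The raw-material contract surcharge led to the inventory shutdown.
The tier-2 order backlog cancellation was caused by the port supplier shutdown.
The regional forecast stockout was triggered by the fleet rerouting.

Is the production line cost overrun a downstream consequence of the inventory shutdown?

The inventory shutdown leads to the port supplier shutdown, the tier-2 order backlog cancellation; the production line cost overrun is not among them.

No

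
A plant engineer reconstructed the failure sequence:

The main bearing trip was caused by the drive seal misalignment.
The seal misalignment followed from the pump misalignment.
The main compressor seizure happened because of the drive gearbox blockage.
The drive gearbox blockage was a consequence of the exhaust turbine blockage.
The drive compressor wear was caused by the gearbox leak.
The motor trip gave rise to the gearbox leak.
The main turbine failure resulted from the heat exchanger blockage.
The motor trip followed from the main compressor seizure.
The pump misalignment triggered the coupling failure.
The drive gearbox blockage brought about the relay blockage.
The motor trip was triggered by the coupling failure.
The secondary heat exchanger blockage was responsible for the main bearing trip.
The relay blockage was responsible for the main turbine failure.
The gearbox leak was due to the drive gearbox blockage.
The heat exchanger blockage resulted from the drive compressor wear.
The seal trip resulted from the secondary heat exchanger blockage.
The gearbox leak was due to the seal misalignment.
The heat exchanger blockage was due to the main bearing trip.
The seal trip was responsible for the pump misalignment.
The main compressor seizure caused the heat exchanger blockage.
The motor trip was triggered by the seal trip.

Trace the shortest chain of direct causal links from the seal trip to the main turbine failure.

the seal trip → the motor trip → the gearbox leak → the drive compressor wear → the heat exchanger blockage → the main turbine failure

the seal trip → the motor trip
the motor trip → the gearbox leak
the gearbox leak → the drive compressor wear
the drive compressor wear → the heat exchanger blockage
the heat exchanger blockage → the main turbine failure
Length: 5 steps.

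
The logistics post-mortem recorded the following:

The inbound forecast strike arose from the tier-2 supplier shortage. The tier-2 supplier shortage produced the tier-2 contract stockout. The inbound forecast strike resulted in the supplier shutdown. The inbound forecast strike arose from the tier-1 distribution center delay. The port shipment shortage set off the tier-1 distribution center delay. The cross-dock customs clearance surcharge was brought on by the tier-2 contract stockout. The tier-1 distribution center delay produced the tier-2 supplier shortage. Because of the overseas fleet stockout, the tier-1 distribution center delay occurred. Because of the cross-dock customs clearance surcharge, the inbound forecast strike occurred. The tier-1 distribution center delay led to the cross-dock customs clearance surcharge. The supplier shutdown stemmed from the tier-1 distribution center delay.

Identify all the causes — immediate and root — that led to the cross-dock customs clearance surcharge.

Immediate causes of the cross-dock customs clearance surcharge: the tier-1 distribution center delay, the tier-2 contract stockout.
Further upstream: the port shipment shortage, the tier-2 supplier shortage, the overseas fleet stockout.

the overseas fleet stockout, the port shipment shortage, the tier-1 distribution center delay, the tier-2 contract stockout, the tier-2 supplier shortage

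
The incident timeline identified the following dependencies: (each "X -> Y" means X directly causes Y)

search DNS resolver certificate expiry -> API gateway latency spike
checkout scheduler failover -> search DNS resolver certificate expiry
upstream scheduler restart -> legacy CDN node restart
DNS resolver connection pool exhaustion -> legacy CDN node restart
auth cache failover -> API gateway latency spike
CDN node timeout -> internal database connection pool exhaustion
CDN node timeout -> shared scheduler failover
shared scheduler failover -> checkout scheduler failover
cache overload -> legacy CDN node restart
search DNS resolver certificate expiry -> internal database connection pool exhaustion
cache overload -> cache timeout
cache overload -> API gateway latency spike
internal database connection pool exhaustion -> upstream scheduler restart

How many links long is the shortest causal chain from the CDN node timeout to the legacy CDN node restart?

Shortest chain: the CDN node timeout → the internal database connection pool exhaustion → the upstream scheduler restart → the legacy CDN node restart.

3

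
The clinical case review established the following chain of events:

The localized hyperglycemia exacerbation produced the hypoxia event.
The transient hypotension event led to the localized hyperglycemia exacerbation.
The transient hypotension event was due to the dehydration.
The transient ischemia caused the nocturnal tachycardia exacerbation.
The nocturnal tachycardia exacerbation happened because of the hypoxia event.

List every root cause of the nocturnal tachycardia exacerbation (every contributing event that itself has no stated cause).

Tracing upstream from the nocturnal tachycardia exacerbation: the nocturnal tachycardia exacerbation ← the hypoxia event ← the localized hyperglycemia exacerbation ← the transient hypotension event ← the dehydration.
A separate upstream branch: the nocturnal tachycardia exacerbation ← the transient ischemia.
Each of those chain origins has no stated cause.

the dehydration, the transient ischemia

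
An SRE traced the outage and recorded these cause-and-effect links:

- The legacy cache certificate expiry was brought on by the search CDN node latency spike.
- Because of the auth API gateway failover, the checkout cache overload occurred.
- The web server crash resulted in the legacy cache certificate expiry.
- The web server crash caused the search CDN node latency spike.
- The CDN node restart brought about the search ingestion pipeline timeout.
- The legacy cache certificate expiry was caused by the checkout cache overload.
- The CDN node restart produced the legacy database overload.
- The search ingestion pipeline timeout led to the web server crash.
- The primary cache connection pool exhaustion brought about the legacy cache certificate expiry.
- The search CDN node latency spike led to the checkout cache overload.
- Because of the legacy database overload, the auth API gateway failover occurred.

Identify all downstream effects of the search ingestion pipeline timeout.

Direct effects: the web server crash.
2 steps out: the search CDN node latency spike, the legacy cache certificate expiry.
3 steps out: the checkout cache overload.
Not reachable from it: the CDN node restart, the legacy database overload, the primary cache connection pool exhaustion, the auth API gateway failover.

the checkout cache overload, the legacy cache certificate expiry, the search CDN node latency spike, the web server crash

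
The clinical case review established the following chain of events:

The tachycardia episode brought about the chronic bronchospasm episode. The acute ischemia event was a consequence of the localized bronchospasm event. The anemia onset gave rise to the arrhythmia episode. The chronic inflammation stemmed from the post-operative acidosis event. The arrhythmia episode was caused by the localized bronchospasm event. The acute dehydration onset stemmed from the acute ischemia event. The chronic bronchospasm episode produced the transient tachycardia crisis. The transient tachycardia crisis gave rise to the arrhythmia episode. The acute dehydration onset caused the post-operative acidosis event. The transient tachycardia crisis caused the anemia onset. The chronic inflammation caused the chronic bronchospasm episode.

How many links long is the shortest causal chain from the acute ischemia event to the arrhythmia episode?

Shortest chain: the acute ischemia event → the acute dehydration onset → the post-operative acidosis event → the chronic inflammation → the chronic bronchospasm episode → the transient tachycardia crisis → the arrhythmia episode.

6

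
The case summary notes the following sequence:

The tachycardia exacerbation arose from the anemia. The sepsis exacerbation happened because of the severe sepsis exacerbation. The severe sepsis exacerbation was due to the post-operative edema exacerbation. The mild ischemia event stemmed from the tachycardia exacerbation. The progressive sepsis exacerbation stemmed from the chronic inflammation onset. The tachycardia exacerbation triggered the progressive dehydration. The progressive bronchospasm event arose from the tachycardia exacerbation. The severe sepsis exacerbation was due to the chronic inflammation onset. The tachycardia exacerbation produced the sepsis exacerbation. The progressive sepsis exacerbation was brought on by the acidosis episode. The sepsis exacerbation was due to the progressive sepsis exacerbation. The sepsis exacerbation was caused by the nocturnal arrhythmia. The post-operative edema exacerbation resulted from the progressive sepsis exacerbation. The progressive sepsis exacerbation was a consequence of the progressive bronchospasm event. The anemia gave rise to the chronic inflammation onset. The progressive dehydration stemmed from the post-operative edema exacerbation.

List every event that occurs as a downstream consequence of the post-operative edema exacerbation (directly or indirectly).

Direct effects: the severe sepsis exacerbation, the progressive dehydration.
2 steps out: the sepsis exacerbation.
Not reachable from it: the nocturnal arrhythmia, the anemia, the chronic inflammation onset, the acidosis episode, the tachycardia exacerbation, the progressive bronchospasm event, the mild ischemia event, the progressive sepsis exacerbation.

the progressive dehydration, the sepsis exacerbation, the severe sepsis exacerbation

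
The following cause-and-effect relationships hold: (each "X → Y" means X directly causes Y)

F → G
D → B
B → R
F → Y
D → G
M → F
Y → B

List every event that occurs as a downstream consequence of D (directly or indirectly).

B, G, R

Direct effects: B, G.
2 steps out: R.
Not reachable from it: M, F, Y.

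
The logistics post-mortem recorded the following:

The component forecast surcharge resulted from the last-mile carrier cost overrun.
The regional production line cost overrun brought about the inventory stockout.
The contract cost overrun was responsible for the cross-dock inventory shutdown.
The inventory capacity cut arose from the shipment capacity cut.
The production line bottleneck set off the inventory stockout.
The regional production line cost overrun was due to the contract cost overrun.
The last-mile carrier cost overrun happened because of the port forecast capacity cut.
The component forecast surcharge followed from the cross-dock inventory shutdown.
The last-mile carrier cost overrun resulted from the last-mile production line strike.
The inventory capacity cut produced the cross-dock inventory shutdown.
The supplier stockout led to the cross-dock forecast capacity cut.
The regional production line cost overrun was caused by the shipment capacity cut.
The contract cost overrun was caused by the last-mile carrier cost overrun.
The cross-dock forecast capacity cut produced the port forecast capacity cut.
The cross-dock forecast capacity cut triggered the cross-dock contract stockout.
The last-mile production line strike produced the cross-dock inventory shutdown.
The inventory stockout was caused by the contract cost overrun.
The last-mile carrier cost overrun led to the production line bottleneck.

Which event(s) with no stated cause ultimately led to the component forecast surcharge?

Tracing upstream from the component forecast surcharge: the component forecast surcharge ← the last-mile carrier cost overrun ← the port forecast capacity cut ← the cross-dock forecast capacity cut ← the supplier stockout.
A separate upstream branch: the component forecast surcharge ← the last-mile carrier cost overrun ← the last-mile production line strike.
A separate upstream branch: the component forecast surcharge ← the cross-dock inventory shutdown ← the inventory capacity cut ← the shipment capacity cut.
Each of those chain origins has no stated cause.

the last-mile production line strike, the shipment capacity cut, the supplier stockout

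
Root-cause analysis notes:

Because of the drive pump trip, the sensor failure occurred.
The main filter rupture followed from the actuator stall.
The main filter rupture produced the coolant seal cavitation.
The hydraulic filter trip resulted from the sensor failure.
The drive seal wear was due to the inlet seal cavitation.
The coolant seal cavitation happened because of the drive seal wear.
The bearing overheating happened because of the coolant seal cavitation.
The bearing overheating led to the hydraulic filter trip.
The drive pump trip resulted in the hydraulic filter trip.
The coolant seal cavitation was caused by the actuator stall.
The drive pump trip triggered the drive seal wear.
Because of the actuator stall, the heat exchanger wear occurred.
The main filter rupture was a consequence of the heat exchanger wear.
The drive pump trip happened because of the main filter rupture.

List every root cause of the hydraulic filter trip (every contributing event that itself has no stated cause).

the actuator stall, the inlet seal cavitation

Tracing upstream from the hydraulic filter trip: the hydraulic filter trip ← the drive pump trip ← the main filter rupture ← the actuator stall.
A separate upstream branch: the hydraulic filter trip ← the bearing overheating ← the coolant seal cavitation ← the drive seal wear ← the inlet seal cavitation.
Each of those chain origins has no stated cause.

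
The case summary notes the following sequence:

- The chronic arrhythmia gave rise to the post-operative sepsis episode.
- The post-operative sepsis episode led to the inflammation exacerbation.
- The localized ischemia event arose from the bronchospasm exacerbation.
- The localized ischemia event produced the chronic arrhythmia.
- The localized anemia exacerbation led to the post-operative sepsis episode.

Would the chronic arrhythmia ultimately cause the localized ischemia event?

No

The chronic arrhythmia leads to the post-operative sepsis episode, the inflammation exacerbation; the localized ischemia event is not among them.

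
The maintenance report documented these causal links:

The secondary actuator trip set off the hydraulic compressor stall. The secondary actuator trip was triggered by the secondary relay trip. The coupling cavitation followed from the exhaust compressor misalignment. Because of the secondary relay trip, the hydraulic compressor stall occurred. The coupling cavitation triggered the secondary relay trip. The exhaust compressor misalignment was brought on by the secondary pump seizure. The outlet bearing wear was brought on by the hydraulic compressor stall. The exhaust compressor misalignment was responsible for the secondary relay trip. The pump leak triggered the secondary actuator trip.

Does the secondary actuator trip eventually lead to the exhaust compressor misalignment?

No

The secondary actuator trip leads to the hydraulic compressor stall, the outlet bearing wear; the exhaust compressor misalignment is not among them.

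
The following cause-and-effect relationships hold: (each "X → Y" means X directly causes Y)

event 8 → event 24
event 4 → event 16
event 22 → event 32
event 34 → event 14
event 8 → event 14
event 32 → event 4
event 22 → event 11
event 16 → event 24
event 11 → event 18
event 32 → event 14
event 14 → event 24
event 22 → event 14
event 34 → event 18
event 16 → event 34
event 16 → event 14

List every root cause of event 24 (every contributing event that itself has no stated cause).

Tracing upstream from event 24: event 24 ← event 14 ← event 22.
A separate upstream branch: event 24 ← event 8.
Each of those chain origins has no stated cause.

event 22, event 8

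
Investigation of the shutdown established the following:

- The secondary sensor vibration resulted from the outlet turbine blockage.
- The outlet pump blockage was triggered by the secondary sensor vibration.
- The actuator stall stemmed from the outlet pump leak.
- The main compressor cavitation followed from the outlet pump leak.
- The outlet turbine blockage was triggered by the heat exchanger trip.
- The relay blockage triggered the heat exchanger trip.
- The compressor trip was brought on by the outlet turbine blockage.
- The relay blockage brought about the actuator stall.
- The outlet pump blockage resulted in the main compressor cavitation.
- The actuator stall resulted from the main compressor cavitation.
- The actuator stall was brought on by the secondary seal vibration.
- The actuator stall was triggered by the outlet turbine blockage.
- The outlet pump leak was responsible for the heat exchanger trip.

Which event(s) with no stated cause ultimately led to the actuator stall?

the outlet pump leak, the relay blockage, the secondary seal vibration

Tracing upstream from the actuator stall: the actuator stall ← the relay blockage.
A separate upstream branch: the actuator stall ← the outlet pump leak.
A separate upstream branch: the actuator stall ← the secondary seal vibration.
Each of those chain origins has no stated cause.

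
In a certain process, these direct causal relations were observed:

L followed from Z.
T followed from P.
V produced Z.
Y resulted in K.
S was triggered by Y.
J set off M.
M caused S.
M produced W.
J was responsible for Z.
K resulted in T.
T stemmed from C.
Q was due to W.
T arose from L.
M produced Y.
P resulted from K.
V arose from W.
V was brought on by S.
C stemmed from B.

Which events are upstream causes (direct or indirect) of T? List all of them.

B, C, J, K, L, M, P, S, V, W, Y, Z

Immediate causes of T: K, P, L, C.
Further upstream: J, M, W, Y, S, V, Z, B.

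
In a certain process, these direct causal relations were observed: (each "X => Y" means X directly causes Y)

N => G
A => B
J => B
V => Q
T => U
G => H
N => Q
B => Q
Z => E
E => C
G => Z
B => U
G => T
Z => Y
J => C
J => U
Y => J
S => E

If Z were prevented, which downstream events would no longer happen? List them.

Downstream of Z: Y, J, B, Q, U, E, C.
Of those, still caused via another path: B, Q, U, E, C.
The remainder have no surviving cause.

J, Y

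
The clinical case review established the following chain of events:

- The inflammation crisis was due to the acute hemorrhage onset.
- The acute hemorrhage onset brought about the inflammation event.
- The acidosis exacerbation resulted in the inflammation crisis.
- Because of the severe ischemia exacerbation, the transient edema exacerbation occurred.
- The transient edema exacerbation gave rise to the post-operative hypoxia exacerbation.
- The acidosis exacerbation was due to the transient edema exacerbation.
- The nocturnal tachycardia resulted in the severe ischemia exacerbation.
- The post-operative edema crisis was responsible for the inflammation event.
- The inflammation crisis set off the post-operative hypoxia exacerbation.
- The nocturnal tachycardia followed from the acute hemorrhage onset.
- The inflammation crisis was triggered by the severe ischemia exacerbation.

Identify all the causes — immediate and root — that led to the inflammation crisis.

the acidosis exacerbation, the acute hemorrhage onset, the nocturnal tachycardia, the severe ischemia exacerbation, the transient edema exacerbation

Immediate causes of the inflammation crisis: the acute hemorrhage onset, the severe ischemia exacerbation, the acidosis exacerbation.
Further upstream: the nocturnal tachycardia, the transient edema exacerbation.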